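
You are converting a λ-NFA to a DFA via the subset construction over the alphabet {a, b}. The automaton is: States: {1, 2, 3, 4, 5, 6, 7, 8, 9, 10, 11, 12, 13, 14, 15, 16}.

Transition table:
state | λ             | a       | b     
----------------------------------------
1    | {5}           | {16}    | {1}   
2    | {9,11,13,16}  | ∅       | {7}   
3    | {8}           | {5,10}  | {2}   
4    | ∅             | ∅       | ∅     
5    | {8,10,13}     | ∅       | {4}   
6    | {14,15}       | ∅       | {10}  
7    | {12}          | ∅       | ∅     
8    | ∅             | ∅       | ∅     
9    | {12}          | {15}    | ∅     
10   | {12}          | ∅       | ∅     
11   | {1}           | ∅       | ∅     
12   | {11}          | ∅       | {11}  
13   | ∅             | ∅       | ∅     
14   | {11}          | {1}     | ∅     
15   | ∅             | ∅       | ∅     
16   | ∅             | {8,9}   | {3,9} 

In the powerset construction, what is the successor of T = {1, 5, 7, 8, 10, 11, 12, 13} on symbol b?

1 on b → {1}.
5 on b → {4}.
12 on b → {11}.
No b-transition from 7, 8, 10, 11, 13.
Union after reading b: {1, 4, 11}.
Now take the λ-closure:
From 1 via λ: add 5.
From 5 via λ: add 8, 10, 13.
From 10 via λ: add 12.
No new states can be added; the closed set is {1, 4, 5, 8, 10, 11, 12, 13}.

{1, 4, 5, 8, 10, 11, 12, 13}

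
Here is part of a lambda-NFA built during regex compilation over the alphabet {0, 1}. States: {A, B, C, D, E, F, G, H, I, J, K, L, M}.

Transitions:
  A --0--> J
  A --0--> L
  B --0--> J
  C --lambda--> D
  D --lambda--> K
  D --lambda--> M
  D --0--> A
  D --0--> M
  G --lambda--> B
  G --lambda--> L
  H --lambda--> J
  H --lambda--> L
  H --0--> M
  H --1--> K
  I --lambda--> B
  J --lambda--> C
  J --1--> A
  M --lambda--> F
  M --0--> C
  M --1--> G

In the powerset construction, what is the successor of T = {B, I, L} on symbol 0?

{C, D, F, J, K, M}

B on 0 → {J}.
No 0-transition from I, L.
Union after reading 0: {J}.
Now take the lambda-closure:
From J via lambda: add C.
From C via lambda: add D.
From D via lambda: add K, M.
From M via lambda: add F.
No new states can be added; the closed set is {C, D, F, J, K, M}.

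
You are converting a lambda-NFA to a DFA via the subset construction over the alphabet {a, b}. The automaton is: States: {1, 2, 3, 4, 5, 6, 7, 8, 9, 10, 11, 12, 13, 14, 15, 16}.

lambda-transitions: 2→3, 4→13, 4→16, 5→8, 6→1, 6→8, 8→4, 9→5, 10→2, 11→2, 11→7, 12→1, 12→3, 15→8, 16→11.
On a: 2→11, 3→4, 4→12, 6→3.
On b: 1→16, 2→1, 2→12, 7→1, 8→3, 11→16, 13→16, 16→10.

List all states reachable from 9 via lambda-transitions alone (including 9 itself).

{2, 3, 4, 5, 7, 8, 9, 11, 13, 16}

Start with {9}.
From 9 via lambda: add 5.
From 5 via lambda: add 8.
From 8 via lambda: add 4.
From 4 via lambda: add 13, 16.
From 16 via lambda: add 11.
From 11 via lambda: add 2, 7.
From 2 via lambda: add 3.
No new states can be added; the closed set is {2, 3, 4, 5, 7, 8, 9, 11, 13, 16}.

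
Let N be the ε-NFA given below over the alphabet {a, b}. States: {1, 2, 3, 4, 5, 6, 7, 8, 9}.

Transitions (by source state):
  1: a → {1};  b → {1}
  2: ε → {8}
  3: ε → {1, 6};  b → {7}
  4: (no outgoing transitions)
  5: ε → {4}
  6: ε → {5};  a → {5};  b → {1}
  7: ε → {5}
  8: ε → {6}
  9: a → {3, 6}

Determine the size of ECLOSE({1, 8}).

Start with {1, 8}.
From 8 via ε: add 6.
From 6 via ε: add 5.
From 5 via ε: add 4.
ε-closure = {1, 4, 5, 6, 8}, which has 5 states.

5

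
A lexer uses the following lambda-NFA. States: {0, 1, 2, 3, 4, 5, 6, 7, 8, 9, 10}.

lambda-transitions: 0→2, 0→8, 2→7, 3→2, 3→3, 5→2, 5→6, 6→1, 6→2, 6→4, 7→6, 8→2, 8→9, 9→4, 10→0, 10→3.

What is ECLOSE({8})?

{1, 2, 4, 6, 7, 8, 9}

Start with {8}.
From 8 via lambda: add 2, 9.
From 2 via lambda: add 7.
From 9 via lambda: add 4.
From 7 via lambda: add 6.
From 6 via lambda: add 1.
No new states can be added; the closed set is {1, 2, 4, 6, 7, 8, 9}.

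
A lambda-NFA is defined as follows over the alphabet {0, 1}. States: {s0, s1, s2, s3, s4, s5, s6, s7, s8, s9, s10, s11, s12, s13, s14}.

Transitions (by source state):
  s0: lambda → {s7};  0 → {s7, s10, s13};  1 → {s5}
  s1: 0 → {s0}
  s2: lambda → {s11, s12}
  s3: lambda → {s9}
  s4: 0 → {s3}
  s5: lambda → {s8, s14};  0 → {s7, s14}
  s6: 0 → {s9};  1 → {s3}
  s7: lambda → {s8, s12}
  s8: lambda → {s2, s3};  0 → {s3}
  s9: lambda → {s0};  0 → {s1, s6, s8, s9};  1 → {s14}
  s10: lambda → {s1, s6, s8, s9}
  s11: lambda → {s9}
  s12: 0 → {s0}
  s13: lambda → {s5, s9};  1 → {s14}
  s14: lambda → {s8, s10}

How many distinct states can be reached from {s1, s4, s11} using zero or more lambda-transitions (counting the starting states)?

10

Start with {s1, s4, s11}.
From s11 via lambda: add s9.
From s9 via lambda: add s0.
From s0 via lambda: add s7.
From s7 via lambda: add s8, s12.
From s8 via lambda: add s2, s3.
lambda-closure = {s0, s1, s2, s3, s4, s7, s8, s9, s11, s12}, which has 10 states.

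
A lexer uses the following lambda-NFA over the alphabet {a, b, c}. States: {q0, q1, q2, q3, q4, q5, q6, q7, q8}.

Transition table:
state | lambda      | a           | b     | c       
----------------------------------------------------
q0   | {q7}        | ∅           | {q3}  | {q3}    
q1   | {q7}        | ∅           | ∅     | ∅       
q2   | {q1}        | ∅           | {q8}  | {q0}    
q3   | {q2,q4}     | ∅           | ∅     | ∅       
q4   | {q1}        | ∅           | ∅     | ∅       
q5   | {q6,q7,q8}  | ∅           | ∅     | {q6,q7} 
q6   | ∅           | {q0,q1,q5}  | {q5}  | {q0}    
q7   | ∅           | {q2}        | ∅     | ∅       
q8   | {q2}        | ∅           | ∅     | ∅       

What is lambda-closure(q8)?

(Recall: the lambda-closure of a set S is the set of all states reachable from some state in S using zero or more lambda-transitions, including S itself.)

Start with {q8}.
From q8 via lambda: add q2.
From q2 via lambda: add q1.
From q1 via lambda: add q7.
No new states can be added; the closed set is {q1, q2, q7, q8}.

{q1, q2, q7, q8}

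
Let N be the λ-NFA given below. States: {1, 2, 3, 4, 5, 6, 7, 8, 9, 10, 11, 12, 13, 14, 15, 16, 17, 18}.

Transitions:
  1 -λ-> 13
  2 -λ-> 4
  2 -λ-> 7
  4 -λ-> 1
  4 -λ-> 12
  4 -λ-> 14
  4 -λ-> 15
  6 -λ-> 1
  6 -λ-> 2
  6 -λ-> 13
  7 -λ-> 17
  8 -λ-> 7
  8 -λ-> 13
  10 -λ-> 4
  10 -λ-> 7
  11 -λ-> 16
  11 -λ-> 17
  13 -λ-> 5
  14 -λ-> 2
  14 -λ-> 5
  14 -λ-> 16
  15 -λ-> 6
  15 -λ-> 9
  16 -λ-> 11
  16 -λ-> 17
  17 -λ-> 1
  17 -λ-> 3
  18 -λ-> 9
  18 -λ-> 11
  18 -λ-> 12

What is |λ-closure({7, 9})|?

7

Start with {7, 9}.
From 7 via λ: add 17.
From 17 via λ: add 1, 3.
From 1 via λ: add 13.
From 13 via λ: add 5.
λ-closure = {1, 3, 5, 7, 9, 13, 17}, which has 7 states.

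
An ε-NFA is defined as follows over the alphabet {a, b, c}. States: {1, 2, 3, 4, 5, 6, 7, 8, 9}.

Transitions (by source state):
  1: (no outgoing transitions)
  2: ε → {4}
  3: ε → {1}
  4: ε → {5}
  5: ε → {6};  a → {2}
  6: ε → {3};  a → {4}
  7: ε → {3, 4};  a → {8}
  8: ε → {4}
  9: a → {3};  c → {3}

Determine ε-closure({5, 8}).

Start with {5, 8}.
From 5 via ε: add 6.
From 8 via ε: add 4.
From 6 via ε: add 3.
From 3 via ε: add 1.
No new states can be added; the closed set is {1, 3, 4, 5, 6, 8}.

{1, 3, 4, 5, 6, 8}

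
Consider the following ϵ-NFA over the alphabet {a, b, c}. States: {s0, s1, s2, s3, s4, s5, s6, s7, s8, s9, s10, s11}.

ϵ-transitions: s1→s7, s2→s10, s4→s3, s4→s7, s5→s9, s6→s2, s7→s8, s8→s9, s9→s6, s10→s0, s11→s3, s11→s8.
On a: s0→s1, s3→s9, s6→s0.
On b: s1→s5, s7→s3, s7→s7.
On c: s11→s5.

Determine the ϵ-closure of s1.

{s0, s1, s2, s6, s7, s8, s9, s10}

Start with {s1}.
From s1 via ϵ: add s7.
From s7 via ϵ: add s8.
From s8 via ϵ: add s9.
From s9 via ϵ: add s6.
From s6 via ϵ: add s2.
From s2 via ϵ: add s10.
From s10 via ϵ: add s0.
No new states can be added; the closed set is {s0, s1, s2, s6, s7, s8, s9, s10}.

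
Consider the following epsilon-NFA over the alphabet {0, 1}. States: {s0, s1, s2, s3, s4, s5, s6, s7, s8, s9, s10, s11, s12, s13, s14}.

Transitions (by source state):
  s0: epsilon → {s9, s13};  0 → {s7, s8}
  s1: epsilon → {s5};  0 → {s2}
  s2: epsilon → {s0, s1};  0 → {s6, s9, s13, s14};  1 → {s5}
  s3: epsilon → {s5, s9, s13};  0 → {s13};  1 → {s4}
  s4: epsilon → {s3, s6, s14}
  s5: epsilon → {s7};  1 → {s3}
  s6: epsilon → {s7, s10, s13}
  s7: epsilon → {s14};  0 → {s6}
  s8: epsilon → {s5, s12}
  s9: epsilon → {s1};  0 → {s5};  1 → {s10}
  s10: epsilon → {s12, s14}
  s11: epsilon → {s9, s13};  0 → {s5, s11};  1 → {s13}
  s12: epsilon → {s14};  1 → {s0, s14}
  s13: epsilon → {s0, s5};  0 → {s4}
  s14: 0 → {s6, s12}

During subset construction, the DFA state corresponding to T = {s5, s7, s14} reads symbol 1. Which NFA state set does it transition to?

{s0, s1, s3, s5, s7, s9, s13, s14}

s5 on 1 → {s3}.
No 1-transition from s7, s14.
Union after reading 1: {s3}.
Now take the epsilon-closure:
From s3 via epsilon: add s5, s9, s13.
From s5 via epsilon: add s7.
From s9 via epsilon: add s1.
From s13 via epsilon: add s0.
From s7 via epsilon: add s14.
No new states can be added; the closed set is {s0, s1, s3, s5, s7, s9, s13, s14}.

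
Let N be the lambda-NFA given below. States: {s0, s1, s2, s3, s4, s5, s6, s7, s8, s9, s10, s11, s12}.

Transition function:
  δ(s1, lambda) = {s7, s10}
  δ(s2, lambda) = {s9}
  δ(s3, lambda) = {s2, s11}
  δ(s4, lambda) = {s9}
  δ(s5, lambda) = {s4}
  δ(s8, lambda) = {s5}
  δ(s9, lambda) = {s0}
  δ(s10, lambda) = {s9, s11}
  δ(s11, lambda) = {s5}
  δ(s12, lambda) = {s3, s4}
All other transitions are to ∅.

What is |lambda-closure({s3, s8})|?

Start with {s3, s8}.
From s3 via lambda: add s2, s11.
From s8 via lambda: add s5.
From s2 via lambda: add s9.
From s5 via lambda: add s4.
From s9 via lambda: add s0.
lambda-closure = {s0, s2, s3, s4, s5, s8, s9, s11}, which has 8 states.

8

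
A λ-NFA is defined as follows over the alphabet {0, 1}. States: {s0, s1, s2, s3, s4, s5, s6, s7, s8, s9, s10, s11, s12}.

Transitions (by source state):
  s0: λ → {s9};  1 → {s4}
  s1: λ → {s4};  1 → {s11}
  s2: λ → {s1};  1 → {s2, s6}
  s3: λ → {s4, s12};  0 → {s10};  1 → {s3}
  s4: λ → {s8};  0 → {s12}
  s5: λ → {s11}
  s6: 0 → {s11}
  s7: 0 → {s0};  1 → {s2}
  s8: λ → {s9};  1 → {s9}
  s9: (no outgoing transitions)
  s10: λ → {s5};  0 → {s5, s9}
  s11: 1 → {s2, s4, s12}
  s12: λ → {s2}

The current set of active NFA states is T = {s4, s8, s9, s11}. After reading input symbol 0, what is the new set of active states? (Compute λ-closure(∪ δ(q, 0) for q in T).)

s4 on 0 → {s12}.
No 0-transition from s8, s9, s11.
Union after reading 0: {s12}.
Now take the λ-closure:
From s12 via λ: add s2.
From s2 via λ: add s1.
From s1 via λ: add s4.
From s4 via λ: add s8.
From s8 via λ: add s9.
No new states can be added; the closed set is {s1, s2, s4, s8, s9, s12}.

{s1, s2, s4, s8, s9, s12}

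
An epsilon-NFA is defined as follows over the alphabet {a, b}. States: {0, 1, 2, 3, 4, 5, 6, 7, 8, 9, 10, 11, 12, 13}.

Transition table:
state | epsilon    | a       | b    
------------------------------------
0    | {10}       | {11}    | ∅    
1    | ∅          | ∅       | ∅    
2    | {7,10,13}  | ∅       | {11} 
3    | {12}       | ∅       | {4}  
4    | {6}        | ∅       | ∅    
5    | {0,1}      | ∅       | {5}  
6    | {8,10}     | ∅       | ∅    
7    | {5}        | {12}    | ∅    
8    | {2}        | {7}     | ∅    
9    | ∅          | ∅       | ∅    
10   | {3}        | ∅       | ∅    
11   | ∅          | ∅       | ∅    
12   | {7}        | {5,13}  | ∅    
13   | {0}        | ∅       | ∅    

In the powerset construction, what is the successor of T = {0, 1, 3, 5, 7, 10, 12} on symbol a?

{0, 1, 3, 5, 7, 10, 11, 12, 13}

0 on a → {11}.
7 on a → {12}.
12 on a → {5, 13}.
No a-transition from 1, 3, 5, 10.
Union after reading a: {5, 11, 12, 13}.
Now take the epsilon-closure:
From 5 via epsilon: add 0, 1.
From 12 via epsilon: add 7.
From 0 via epsilon: add 10.
From 10 via epsilon: add 3.
No new states can be added; the closed set is {0, 1, 3, 5, 7, 10, 11, 12, 13}.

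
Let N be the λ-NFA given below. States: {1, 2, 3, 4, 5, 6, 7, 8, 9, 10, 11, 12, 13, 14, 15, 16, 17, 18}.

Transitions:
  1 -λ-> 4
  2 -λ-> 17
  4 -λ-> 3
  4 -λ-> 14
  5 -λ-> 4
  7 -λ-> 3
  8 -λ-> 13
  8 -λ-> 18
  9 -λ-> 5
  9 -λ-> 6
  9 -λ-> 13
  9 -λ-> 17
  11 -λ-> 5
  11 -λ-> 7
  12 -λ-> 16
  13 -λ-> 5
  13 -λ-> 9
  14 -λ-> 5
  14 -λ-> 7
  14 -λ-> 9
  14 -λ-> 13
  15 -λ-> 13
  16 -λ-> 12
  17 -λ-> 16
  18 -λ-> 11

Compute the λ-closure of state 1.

{1, 3, 4, 5, 6, 7, 9, 12, 13, 14, 16, 17}

Start with {1}.
From 1 via λ: add 4.
From 4 via λ: add 3, 14.
From 14 via λ: add 5, 7, 9, 13.
From 9 via λ: add 6, 17.
From 17 via λ: add 16.
From 16 via λ: add 12.
No new states can be added; the closed set is {1, 3, 4, 5, 6, 7, 9, 12, 13, 14, 16, 17}.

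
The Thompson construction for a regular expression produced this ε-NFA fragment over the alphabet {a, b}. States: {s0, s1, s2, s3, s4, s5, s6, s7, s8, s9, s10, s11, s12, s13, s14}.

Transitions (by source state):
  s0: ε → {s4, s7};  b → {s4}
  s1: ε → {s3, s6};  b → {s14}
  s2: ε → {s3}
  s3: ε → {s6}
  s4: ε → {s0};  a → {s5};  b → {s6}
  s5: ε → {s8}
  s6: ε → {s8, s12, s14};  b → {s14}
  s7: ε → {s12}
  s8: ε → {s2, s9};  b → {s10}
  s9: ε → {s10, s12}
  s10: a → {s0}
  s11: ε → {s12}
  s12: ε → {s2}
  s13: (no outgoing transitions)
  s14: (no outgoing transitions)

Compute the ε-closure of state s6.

{s2, s3, s6, s8, s9, s10, s12, s14}

Start with {s6}.
From s6 via ε: add s8, s12, s14.
From s8 via ε: add s2, s9.
From s2 via ε: add s3.
From s9 via ε: add s10.
No new states can be added; the closed set is {s2, s3, s6, s8, s9, s10, s12, s14}.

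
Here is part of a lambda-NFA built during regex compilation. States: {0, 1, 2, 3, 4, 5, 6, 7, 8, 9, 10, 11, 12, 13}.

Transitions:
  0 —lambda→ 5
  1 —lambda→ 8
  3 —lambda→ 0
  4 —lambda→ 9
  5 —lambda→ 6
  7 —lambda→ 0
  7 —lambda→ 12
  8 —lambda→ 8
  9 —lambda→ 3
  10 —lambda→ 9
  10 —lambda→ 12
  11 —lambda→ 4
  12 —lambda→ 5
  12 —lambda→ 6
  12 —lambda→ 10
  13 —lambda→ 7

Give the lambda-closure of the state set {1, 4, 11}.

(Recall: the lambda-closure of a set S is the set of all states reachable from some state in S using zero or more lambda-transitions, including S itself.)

Start with {1, 4, 11}.
From 1 via lambda: add 8.
From 4 via lambda: add 9.
From 9 via lambda: add 3.
From 3 via lambda: add 0.
From 0 via lambda: add 5.
From 5 via lambda: add 6.
No new states can be added; the closed set is {0, 1, 3, 4, 5, 6, 8, 9, 11}.

{0, 1, 3, 4, 5, 6, 8, 9, 11}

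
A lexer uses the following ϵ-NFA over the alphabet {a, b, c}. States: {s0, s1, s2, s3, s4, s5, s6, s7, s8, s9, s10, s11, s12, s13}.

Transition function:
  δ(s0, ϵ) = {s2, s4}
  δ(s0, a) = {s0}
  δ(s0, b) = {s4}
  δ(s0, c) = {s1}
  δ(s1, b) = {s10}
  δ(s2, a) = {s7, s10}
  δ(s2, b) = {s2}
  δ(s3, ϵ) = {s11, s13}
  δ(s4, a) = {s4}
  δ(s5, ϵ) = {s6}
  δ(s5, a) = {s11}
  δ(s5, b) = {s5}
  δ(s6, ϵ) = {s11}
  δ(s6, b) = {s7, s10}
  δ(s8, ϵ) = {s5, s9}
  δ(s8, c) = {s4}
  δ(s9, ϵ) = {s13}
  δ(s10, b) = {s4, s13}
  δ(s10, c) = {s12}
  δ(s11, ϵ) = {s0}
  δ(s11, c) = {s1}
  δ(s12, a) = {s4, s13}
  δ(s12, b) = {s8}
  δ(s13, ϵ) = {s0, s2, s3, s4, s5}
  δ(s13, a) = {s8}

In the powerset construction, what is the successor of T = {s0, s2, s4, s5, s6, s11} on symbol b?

{s0, s2, s4, s5, s6, s7, s10, s11}

s0 on b → {s4}.
s2 on b → {s2}.
s5 on b → {s5}.
s6 on b → {s7, s10}.
No b-transition from s4, s11.
Union after reading b: {s2, s4, s5, s7, s10}.
Now take the ϵ-closure:
From s5 via ϵ: add s6.
From s6 via ϵ: add s11.
From s11 via ϵ: add s0.
No new states can be added; the closed set is {s0, s2, s4, s5, s6, s7, s10, s11}.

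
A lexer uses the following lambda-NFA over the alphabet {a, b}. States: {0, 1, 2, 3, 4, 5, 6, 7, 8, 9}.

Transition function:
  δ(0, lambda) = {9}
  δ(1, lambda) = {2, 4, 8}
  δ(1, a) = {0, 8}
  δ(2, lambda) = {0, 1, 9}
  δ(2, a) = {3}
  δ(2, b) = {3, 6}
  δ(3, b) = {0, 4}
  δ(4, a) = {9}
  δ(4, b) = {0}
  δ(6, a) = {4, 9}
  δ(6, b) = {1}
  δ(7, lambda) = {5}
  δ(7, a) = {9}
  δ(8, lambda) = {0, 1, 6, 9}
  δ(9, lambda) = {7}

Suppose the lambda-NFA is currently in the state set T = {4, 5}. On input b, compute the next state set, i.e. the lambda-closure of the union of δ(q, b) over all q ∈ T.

{0, 5, 7, 9}

4 on b → {0}.
No b-transition from 5.
Union after reading b: {0}.
Now take the lambda-closure:
From 0 via lambda: add 9.
From 9 via lambda: add 7.
From 7 via lambda: add 5.
No new states can be added; the closed set is {0, 5, 7, 9}.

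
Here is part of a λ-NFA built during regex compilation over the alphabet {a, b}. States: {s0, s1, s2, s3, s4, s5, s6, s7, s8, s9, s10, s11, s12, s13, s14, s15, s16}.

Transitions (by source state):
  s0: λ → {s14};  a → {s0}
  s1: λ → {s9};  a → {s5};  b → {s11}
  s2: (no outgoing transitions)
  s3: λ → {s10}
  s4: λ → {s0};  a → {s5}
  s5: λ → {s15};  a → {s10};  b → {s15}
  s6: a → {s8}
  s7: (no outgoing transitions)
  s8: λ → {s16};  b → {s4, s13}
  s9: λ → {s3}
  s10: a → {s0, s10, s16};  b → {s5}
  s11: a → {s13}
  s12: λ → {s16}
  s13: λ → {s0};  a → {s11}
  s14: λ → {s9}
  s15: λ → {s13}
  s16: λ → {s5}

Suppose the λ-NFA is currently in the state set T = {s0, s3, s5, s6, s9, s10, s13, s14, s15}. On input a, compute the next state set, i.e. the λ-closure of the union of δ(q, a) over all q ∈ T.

{s0, s3, s5, s8, s9, s10, s11, s13, s14, s15, s16}

s0 on a → {s0}.
s5 on a → {s10}.
s6 on a → {s8}.
s10 on a → {s0, s10, s16}.
s13 on a → {s11}.
No a-transition from s3, s9, s14, s15.
Union after reading a: {s0, s8, s10, s11, s16}.
Now take the λ-closure:
From s0 via λ: add s14.
From s16 via λ: add s5.
From s5 via λ: add s15.
From s14 via λ: add s9.
From s9 via λ: add s3.
From s15 via λ: add s13.
No new states can be added; the closed set is {s0, s3, s5, s8, s9, s10, s11, s13, s14, s15, s16}.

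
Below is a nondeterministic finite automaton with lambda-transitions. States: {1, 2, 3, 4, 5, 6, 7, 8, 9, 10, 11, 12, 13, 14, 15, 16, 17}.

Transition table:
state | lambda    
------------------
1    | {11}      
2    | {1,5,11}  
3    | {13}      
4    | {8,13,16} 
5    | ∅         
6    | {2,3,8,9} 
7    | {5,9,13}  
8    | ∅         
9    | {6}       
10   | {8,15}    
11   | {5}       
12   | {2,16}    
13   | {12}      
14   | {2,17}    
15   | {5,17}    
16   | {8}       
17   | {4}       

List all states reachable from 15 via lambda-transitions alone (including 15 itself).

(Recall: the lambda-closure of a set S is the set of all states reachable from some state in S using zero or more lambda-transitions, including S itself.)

Start with {15}.
From 15 via lambda: add 5, 17.
From 17 via lambda: add 4.
From 4 via lambda: add 8, 13, 16.
From 13 via lambda: add 12.
From 12 via lambda: add 2.
From 2 via lambda: add 1, 11.
No new states can be added; the closed set is {1, 2, 4, 5, 8, 11, 12, 13, 15, 16, 17}.

{1, 2, 4, 5, 8, 11, 12, 13, 15, 16, 17}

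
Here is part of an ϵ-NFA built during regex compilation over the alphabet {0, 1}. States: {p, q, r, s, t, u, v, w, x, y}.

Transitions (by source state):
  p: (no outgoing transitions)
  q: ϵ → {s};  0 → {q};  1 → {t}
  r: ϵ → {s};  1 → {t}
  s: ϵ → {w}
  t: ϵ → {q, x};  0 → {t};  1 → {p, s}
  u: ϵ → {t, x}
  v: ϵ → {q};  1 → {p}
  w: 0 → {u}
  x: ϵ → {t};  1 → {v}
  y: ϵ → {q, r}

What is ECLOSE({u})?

{q, s, t, u, w, x}

Start with {u}.
From u via ϵ: add t, x.
From t via ϵ: add q.
From q via ϵ: add s.
From s via ϵ: add w.
No new states can be added; the closed set is {q, s, t, u, w, x}.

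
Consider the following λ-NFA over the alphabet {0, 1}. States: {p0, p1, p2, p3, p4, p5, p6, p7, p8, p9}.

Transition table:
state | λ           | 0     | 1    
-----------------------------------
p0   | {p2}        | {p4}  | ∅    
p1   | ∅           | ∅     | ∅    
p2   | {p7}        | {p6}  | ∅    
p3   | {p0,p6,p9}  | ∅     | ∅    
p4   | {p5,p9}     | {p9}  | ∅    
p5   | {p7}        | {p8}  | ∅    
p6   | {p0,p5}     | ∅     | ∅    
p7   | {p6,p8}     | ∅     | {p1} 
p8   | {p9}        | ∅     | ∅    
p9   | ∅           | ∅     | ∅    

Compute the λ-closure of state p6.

{p0, p2, p5, p6, p7, p8, p9}

Start with {p6}.
From p6 via λ: add p0, p5.
From p0 via λ: add p2.
From p5 via λ: add p7.
From p7 via λ: add p8.
From p8 via λ: add p9.
No new states can be added; the closed set is {p0, p2, p5, p6, p7, p8, p9}.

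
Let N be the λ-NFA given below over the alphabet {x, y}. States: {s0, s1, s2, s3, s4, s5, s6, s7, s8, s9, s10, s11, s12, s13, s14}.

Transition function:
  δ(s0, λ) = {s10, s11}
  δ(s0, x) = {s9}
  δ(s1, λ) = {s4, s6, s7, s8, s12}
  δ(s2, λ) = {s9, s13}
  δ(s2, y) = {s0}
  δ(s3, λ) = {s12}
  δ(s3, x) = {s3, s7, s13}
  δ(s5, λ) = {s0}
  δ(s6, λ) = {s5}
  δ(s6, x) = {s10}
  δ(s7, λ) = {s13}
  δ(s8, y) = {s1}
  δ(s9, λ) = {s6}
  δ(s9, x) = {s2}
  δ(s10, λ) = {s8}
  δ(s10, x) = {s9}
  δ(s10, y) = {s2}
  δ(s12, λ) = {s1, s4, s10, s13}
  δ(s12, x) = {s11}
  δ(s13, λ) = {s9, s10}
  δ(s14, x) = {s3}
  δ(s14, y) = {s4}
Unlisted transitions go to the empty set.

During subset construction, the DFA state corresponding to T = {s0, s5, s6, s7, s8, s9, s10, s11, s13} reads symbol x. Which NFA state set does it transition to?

{s0, s2, s5, s6, s8, s9, s10, s11, s13}

s0 on x → {s9}.
s6 on x → {s10}.
s9 on x → {s2}.
s10 on x → {s9}.
No x-transition from s5, s7, s8, s11, s13.
Union after reading x: {s2, s9, s10}.
Now take the λ-closure:
From s2 via λ: add s13.
From s9 via λ: add s6.
From s10 via λ: add s8.
From s6 via λ: add s5.
From s5 via λ: add s0.
From s0 via λ: add s11.
No new states can be added; the closed set is {s0, s2, s5, s6, s8, s9, s10, s11, s13}.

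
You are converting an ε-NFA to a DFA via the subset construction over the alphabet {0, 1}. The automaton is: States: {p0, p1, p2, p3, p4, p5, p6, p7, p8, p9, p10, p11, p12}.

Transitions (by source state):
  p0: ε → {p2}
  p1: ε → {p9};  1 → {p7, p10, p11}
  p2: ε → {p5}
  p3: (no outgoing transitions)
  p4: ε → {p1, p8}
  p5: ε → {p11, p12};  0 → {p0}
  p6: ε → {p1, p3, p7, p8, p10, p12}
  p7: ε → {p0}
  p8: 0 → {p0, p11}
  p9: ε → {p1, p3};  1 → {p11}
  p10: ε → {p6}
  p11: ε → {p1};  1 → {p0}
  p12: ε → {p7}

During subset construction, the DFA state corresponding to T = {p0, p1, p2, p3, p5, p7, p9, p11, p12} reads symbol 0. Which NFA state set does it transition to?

p5 on 0 → {p0}.
No 0-transition from p0, p1, p2, p3, p7, p9, p11, p12.
Union after reading 0: {p0}.
Now take the ε-closure:
From p0 via ε: add p2.
From p2 via ε: add p5.
From p5 via ε: add p11, p12.
From p11 via ε: add p1.
From p12 via ε: add p7.
From p1 via ε: add p9.
From p9 via ε: add p3.
No new states can be added; the closed set is {p0, p1, p2, p3, p5, p7, p9, p11, p12}.

{p0, p1, p2, p3, p5, p7, p9, p11, p12}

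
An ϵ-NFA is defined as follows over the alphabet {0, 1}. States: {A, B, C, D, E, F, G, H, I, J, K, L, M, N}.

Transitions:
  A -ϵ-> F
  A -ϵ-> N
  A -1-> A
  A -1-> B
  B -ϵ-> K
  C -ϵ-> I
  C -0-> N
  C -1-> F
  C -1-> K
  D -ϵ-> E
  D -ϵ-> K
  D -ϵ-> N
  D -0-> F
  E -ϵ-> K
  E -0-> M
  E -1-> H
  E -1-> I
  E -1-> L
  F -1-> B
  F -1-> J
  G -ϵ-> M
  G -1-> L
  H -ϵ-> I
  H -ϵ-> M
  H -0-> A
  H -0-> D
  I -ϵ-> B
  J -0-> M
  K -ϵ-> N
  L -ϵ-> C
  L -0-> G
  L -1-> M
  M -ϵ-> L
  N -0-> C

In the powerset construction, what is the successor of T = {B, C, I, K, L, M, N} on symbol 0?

{B, C, G, I, K, L, M, N}

C on 0 → {N}.
L on 0 → {G}.
N on 0 → {C}.
No 0-transition from B, I, K, M.
Union after reading 0: {C, G, N}.
Now take the ϵ-closure:
From C via ϵ: add I.
From G via ϵ: add M.
From I via ϵ: add B.
From M via ϵ: add L.
From B via ϵ: add K.
No new states can be added; the closed set is {B, C, G, I, K, L, M, N}.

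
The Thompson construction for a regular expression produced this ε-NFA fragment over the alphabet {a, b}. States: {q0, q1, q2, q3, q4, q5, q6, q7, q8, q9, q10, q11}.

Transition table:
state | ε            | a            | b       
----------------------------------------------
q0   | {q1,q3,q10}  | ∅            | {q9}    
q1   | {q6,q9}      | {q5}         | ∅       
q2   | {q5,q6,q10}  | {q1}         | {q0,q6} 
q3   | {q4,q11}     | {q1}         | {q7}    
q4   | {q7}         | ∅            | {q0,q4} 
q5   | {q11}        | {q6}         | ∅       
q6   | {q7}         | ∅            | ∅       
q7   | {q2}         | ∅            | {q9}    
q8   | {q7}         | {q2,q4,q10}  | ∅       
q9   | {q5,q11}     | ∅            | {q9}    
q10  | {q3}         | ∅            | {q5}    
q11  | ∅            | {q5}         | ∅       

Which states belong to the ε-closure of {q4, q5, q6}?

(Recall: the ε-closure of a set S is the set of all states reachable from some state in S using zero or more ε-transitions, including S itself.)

Start with {q4, q5, q6}.
From q4 via ε: add q7.
From q5 via ε: add q11.
From q7 via ε: add q2.
From q2 via ε: add q10.
From q10 via ε: add q3.
No new states can be added; the closed set is {q2, q3, q4, q5, q6, q7, q10, q11}.

{q2, q3, q4, q5, q6, q7, q10, q11}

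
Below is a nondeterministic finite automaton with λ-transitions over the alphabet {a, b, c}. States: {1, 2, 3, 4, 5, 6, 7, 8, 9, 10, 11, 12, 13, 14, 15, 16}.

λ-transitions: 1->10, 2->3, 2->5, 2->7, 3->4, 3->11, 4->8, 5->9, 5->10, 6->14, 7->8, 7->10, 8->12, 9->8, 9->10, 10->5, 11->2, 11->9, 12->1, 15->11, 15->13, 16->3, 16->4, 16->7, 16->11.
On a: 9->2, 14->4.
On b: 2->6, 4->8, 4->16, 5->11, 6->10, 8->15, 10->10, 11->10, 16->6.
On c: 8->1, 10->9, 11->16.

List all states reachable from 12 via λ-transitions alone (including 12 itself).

Start with {12}.
From 12 via λ: add 1.
From 1 via λ: add 10.
From 10 via λ: add 5.
From 5 via λ: add 9.
From 9 via λ: add 8.
No new states can be added; the closed set is {1, 5, 8, 9, 10, 12}.

{1, 5, 8, 9, 10, 12}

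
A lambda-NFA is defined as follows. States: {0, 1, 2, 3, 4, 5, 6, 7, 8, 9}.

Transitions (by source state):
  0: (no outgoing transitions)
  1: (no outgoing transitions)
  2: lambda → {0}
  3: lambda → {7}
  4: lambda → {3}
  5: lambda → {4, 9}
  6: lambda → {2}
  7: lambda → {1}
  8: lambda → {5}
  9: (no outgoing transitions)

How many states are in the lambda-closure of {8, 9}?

7

Start with {8, 9}.
From 8 via lambda: add 5.
From 5 via lambda: add 4.
From 4 via lambda: add 3.
From 3 via lambda: add 7.
From 7 via lambda: add 1.
lambda-closure = {1, 3, 4, 5, 7, 8, 9}, which has 7 states.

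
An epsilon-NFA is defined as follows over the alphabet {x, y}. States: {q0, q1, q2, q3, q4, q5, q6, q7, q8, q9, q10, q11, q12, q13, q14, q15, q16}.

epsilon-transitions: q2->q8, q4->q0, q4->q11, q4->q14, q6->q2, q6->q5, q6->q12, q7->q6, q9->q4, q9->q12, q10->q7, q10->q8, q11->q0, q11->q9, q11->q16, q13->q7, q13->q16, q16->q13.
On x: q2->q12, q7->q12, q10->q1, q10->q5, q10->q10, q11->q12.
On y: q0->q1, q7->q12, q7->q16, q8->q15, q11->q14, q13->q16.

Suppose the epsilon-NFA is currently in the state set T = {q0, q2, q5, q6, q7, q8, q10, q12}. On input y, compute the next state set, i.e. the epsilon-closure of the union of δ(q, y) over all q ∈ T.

{q1, q2, q5, q6, q7, q8, q12, q13, q15, q16}

q0 on y → {q1}.
q7 on y → {q12, q16}.
q8 on y → {q15}.
No y-transition from q2, q5, q6, q10, q12.
Union after reading y: {q1, q12, q15, q16}.
Now take the epsilon-closure:
From q16 via epsilon: add q13.
From q13 via epsilon: add q7.
From q7 via epsilon: add q6.
From q6 via epsilon: add q2, q5.
From q2 via epsilon: add q8.
No new states can be added; the closed set is {q1, q2, q5, q6, q7, q8, q12, q13, q15, q16}.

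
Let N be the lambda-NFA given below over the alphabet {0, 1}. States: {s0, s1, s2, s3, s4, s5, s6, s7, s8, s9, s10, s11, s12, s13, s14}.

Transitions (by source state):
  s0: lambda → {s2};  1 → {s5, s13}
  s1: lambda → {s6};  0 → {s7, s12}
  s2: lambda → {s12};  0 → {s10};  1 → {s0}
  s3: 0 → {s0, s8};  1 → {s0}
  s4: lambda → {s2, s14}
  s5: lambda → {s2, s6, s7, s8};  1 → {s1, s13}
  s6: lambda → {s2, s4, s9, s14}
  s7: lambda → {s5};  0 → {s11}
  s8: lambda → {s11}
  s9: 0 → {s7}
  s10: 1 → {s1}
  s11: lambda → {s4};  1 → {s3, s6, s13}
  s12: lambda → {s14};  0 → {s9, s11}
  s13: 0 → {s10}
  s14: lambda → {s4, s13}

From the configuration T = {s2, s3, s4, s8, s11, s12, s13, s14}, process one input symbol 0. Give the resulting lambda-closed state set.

{s0, s2, s4, s8, s9, s10, s11, s12, s13, s14}

s2 on 0 → {s10}.
s3 on 0 → {s0, s8}.
s12 on 0 → {s9, s11}.
s13 on 0 → {s10}.
No 0-transition from s4, s8, s11, s14.
Union after reading 0: {s0, s8, s9, s10, s11}.
Now take the lambda-closure:
From s0 via lambda: add s2.
From s11 via lambda: add s4.
From s2 via lambda: add s12.
From s4 via lambda: add s14.
From s14 via lambda: add s13.
No new states can be added; the closed set is {s0, s2, s4, s8, s9, s10, s11, s12, s13, s14}.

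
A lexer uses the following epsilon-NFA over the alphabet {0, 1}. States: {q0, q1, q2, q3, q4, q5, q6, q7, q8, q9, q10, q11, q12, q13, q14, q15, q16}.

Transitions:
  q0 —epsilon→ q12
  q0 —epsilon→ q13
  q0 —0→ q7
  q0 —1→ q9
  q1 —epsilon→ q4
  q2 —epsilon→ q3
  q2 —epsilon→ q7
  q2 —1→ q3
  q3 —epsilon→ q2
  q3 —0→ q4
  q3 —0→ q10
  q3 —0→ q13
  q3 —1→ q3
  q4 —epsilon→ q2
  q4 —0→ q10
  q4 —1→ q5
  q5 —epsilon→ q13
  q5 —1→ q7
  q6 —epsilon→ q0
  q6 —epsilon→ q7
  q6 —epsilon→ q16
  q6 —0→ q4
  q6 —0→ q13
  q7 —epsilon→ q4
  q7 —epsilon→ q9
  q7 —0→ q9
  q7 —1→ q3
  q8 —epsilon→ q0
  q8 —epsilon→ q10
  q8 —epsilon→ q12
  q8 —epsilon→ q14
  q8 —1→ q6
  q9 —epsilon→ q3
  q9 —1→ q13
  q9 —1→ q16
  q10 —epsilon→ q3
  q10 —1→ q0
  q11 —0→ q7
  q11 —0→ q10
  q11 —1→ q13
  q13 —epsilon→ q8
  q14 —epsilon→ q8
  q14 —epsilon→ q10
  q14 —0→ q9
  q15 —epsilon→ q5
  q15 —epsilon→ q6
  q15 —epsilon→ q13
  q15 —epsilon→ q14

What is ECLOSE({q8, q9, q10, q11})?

Start with {q8, q9, q10, q11}.
From q8 via epsilon: add q0, q12, q14.
From q9 via epsilon: add q3.
From q0 via epsilon: add q13.
From q3 via epsilon: add q2.
From q2 via epsilon: add q7.
From q7 via epsilon: add q4.
No new states can be added; the closed set is {q0, q2, q3, q4, q7, q8, q9, q10, q11, q12, q13, q14}.

{q0, q2, q3, q4, q7, q8, q9, q10, q11, q12, q13, q14}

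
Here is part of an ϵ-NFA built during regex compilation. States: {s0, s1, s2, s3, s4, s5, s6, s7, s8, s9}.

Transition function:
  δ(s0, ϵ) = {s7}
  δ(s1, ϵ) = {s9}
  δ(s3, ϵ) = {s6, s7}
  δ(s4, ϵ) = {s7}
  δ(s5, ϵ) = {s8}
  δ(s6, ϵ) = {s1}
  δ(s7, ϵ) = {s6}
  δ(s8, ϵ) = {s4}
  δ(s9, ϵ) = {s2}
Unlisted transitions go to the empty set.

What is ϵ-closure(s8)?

{s1, s2, s4, s6, s7, s8, s9}

Start with {s8}.
From s8 via ϵ: add s4.
From s4 via ϵ: add s7.
From s7 via ϵ: add s6.
From s6 via ϵ: add s1.
From s1 via ϵ: add s9.
From s9 via ϵ: add s2.
No new states can be added; the closed set is {s1, s2, s4, s6, s7, s8, s9}.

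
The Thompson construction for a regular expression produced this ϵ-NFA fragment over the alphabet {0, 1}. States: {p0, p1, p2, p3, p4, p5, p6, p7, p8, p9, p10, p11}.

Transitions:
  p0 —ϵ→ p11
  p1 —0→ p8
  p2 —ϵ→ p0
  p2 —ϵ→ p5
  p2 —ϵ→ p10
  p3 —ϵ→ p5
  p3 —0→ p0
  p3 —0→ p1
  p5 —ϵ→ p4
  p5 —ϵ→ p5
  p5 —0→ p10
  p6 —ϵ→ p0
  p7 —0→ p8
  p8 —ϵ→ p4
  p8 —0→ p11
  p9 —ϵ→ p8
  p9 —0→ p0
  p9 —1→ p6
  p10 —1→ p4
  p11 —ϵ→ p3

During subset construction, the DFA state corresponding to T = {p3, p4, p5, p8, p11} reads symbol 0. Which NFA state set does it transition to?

{p0, p1, p3, p4, p5, p10, p11}

p3 on 0 → {p0, p1}.
p5 on 0 → {p10}.
p8 on 0 → {p11}.
No 0-transition from p4, p11.
Union after reading 0: {p0, p1, p10, p11}.
Now take the ϵ-closure:
From p11 via ϵ: add p3.
From p3 via ϵ: add p5.
From p5 via ϵ: add p4.
No new states can be added; the closed set is {p0, p1, p3, p4, p5, p10, p11}.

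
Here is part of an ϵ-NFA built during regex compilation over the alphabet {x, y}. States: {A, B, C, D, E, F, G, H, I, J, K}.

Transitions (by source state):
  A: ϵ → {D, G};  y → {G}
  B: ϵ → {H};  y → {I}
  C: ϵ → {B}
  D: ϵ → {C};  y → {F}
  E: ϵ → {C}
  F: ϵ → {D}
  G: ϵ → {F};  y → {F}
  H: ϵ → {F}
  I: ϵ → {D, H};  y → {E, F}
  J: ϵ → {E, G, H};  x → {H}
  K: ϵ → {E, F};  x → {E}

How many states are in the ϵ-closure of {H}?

Start with {H}.
From H via ϵ: add F.
From F via ϵ: add D.
From D via ϵ: add C.
From C via ϵ: add B.
ϵ-closure = {B, C, D, F, H}, which has 5 states.

5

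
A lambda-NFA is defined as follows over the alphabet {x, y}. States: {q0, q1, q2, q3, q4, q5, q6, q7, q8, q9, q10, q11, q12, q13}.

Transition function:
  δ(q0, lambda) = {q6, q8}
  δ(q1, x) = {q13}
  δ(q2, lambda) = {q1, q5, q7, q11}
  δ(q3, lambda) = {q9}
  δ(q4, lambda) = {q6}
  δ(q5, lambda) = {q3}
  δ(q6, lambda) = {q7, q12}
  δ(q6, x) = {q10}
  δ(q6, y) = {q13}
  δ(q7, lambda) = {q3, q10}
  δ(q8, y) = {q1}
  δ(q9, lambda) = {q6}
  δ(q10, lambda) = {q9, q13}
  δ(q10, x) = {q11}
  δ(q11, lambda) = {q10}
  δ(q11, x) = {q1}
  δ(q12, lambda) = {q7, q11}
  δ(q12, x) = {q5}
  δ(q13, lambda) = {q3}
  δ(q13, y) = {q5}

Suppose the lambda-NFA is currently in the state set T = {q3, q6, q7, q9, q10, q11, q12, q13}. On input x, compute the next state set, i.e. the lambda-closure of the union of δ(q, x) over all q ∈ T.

{q1, q3, q5, q6, q7, q9, q10, q11, q12, q13}

q6 on x → {q10}.
q10 on x → {q11}.
q11 on x → {q1}.
q12 on x → {q5}.
No x-transition from q3, q7, q9, q13.
Union after reading x: {q1, q5, q10, q11}.
Now take the lambda-closure:
From q5 via lambda: add q3.
From q10 via lambda: add q9, q13.
From q9 via lambda: add q6.
From q6 via lambda: add q7, q12.
No new states can be added; the closed set is {q1, q3, q5, q6, q7, q9, q10, q11, q12, q13}.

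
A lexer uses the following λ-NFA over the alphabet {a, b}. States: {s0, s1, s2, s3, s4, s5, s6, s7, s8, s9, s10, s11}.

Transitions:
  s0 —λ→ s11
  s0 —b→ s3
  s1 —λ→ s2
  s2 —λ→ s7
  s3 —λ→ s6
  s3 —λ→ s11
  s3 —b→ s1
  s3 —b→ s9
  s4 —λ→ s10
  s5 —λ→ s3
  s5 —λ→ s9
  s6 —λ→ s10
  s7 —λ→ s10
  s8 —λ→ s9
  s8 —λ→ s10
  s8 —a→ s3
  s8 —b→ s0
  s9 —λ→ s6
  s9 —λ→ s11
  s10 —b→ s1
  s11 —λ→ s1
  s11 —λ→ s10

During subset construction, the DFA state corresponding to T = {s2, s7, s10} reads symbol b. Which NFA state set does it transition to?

{s1, s2, s7, s10}

s10 on b → {s1}.
No b-transition from s2, s7.
Union after reading b: {s1}.
Now take the λ-closure:
From s1 via λ: add s2.
From s2 via λ: add s7.
From s7 via λ: add s10.
No new states can be added; the closed set is {s1, s2, s7, s10}.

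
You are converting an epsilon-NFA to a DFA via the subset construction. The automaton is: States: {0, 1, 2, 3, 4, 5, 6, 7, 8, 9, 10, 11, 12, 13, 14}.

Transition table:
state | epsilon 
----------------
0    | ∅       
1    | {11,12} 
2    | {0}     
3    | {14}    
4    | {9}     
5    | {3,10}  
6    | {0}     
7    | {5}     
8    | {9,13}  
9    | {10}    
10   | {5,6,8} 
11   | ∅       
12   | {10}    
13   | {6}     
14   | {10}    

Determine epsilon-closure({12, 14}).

Start with {12, 14}.
From 12 via epsilon: add 10.
From 10 via epsilon: add 5, 6, 8.
From 5 via epsilon: add 3.
From 6 via epsilon: add 0.
From 8 via epsilon: add 9, 13.
No new states can be added; the closed set is {0, 3, 5, 6, 8, 9, 10, 12, 13, 14}.

{0, 3, 5, 6, 8, 9, 10, 12, 13, 14}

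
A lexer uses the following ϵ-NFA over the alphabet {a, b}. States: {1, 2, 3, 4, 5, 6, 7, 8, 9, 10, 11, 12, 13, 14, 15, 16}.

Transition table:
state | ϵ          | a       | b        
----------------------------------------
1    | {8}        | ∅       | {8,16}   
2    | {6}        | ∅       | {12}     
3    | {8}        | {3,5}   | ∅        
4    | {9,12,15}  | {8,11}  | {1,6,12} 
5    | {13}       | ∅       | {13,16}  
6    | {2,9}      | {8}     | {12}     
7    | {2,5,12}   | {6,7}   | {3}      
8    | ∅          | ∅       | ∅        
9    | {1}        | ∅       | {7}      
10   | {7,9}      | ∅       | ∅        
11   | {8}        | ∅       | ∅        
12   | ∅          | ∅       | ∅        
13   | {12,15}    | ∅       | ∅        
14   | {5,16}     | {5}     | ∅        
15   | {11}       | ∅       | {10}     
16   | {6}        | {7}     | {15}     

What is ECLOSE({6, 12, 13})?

Start with {6, 12, 13}.
From 6 via ϵ: add 2, 9.
From 13 via ϵ: add 15.
From 9 via ϵ: add 1.
From 15 via ϵ: add 11.
From 1 via ϵ: add 8.
No new states can be added; the closed set is {1, 2, 6, 8, 9, 11, 12, 13, 15}.

{1, 2, 6, 8, 9, 11, 12, 13, 15}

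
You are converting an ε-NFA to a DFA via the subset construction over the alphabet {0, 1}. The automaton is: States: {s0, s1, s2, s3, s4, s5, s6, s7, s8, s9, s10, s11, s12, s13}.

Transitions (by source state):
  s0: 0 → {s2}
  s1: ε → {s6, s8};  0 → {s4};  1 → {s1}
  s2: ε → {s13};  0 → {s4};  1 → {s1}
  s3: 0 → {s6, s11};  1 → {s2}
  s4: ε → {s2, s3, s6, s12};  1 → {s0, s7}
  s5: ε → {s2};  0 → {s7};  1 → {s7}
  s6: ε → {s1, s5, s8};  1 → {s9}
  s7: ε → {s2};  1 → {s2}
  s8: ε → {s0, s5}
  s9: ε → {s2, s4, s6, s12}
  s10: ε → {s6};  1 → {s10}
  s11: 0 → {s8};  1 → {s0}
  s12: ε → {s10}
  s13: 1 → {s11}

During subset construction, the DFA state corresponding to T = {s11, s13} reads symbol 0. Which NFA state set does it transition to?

s11 on 0 → {s8}.
No 0-transition from s13.
Union after reading 0: {s8}.
Now take the ε-closure:
From s8 via ε: add s0, s5.
From s5 via ε: add s2.
From s2 via ε: add s13.
No new states can be added; the closed set is {s0, s2, s5, s8, s13}.

{s0, s2, s5, s8, s13}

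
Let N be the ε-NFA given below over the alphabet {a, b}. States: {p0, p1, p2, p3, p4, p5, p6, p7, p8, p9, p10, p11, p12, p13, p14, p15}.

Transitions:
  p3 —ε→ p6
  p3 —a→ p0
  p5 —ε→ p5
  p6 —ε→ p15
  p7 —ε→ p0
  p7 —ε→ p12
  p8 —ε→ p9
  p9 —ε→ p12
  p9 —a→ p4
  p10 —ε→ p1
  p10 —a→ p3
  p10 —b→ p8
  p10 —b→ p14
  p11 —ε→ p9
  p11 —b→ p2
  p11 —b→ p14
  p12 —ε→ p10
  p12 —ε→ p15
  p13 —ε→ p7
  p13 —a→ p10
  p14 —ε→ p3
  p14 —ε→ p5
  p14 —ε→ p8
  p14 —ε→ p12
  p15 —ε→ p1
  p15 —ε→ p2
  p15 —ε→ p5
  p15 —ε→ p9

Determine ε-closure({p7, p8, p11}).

{p0, p1, p2, p5, p7, p8, p9, p10, p11, p12, p15}

Start with {p7, p8, p11}.
From p7 via ε: add p0, p12.
From p8 via ε: add p9.
From p12 via ε: add p10, p15.
From p10 via ε: add p1.
From p15 via ε: add p2, p5.
No new states can be added; the closed set is {p0, p1, p2, p5, p7, p8, p9, p10, p11, p12, p15}.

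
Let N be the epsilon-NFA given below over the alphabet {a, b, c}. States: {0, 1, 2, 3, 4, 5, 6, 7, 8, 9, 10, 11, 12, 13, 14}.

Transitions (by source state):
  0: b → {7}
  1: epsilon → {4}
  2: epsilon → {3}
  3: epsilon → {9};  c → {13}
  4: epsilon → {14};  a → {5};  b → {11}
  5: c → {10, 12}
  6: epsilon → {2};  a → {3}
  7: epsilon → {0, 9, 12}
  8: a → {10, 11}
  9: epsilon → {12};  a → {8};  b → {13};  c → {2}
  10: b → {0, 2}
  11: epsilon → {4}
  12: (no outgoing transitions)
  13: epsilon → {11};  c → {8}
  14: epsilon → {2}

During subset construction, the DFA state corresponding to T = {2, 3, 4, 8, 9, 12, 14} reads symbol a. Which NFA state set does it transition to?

{2, 3, 4, 5, 8, 9, 10, 11, 12, 14}

4 on a → {5}.
8 on a → {10, 11}.
9 on a → {8}.
No a-transition from 2, 3, 12, 14.
Union after reading a: {5, 8, 10, 11}.
Now take the epsilon-closure:
From 11 via epsilon: add 4.
From 4 via epsilon: add 14.
From 14 via epsilon: add 2.
From 2 via epsilon: add 3.
From 3 via epsilon: add 9.
From 9 via epsilon: add 12.
No new states can be added; the closed set is {2, 3, 4, 5, 8, 9, 10, 11, 12, 14}.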